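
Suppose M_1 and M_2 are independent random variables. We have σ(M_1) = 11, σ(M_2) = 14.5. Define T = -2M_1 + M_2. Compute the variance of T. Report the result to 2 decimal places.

var(M_1) = 121, var(M_2) = 210.25
By independence, var(T) = (-2)²var(M_1) + (1)²var(M_2)
= (-2)²·121 + (1)²·210.25 = 694.25

694.25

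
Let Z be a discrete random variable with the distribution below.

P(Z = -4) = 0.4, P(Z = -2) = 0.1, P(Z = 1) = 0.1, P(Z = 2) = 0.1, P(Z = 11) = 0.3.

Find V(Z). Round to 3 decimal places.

40.360

E[Z] = (-4)(0.4) + (-2)(0.1) + (1)(0.1) + (2)(0.1) + (11)(0.3) = 1.8
E[Z²] = (-4)²(0.4) + (-2)²(0.1) + (1)²(0.1) + (2)²(0.1) + (11)²(0.3) = 43.6
V(Z) = E[Z²] − (E[Z])² = 43.6 − (1.8)² = 40.36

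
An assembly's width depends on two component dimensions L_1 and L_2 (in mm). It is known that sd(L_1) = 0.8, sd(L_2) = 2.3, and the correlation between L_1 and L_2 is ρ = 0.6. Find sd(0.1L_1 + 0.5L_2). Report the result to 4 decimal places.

Var(L_1) = (0.8)² = 0.64;  Var(L_2) = (2.3)² = 5.29
cov(L_1,L_2) = ρ·sd(L_1)·sd(L_2) = 0.6·0.8·2.3 = 1.104
Var(0.1L_1 + 0.5L_2) = (0.1)²·Var(L_1) + (0.5)²·Var(L_2) + 2·(0.1)·(0.5)·cov(L_1,L_2)
= 0.01·0.64 + 0.25·5.29 + 0.1·1.104 = 1.4393
sd(0.1L_1 + 0.5L_2) = √1.4393 ≈ 1.1997

1.1997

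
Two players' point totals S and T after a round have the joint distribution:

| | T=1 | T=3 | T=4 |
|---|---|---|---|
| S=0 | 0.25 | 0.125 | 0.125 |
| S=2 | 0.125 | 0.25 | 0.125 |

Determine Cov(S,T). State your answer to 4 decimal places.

0.2500

E[S] = 1,  E[T] = 2.5
E[ST] = 2.75
Cov(S,T) = E[ST] − E[S]E[T] = 2.75 − (1)(2.5) = 0.25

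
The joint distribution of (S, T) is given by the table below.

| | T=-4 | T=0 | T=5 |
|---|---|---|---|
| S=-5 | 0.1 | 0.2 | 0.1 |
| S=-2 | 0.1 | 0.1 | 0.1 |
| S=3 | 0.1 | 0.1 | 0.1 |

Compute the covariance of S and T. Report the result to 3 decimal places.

0.110

E[S] = -1.7,  E[T] = 0.3
E[ST] = -0.4
cov(S,T) = E[ST] − E[S]E[T] = -0.4 − (-1.7)(0.3) = 0.11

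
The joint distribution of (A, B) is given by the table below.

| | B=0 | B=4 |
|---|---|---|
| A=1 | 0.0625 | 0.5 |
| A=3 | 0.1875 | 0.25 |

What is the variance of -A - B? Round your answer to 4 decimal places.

2.7344

E[A] = 1.875,  E[B] = 3,  E[AB] = 5
Var(A) = 4.5 − (1.875)² = 0.984375;  Var(B) = 12 − (3)² = 3
Cov(A,B) = 5 − (1.875)(3) = -0.625
Var(-A - B) = (-1)²·0.984375 + (-1)²·3 + 2·(-1)·(-1)·-0.625 = 2.734375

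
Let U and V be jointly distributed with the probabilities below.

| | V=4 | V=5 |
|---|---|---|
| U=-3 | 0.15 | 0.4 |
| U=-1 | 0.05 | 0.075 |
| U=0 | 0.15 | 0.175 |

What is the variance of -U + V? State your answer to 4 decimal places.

2.3944

E[U] = -1.775,  E[V] = 4.65,  E[UV] = -8.375
var(U) = 5.075 − (-1.775)² = 1.924375;  var(V) = 21.85 − (4.65)² = 0.2275
Cov(U,V) = -8.375 − (-1.775)(4.65) = -0.12125
var(-U + V) = (-1)²·1.924375 + (1)²·0.2275 + 2·(-1)·(1)·-0.12125 = 2.394375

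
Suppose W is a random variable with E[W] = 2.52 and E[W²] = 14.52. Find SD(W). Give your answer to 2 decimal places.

2.86

var(W) = 14.52 − (2.52)² = 8.1696
SD(W) = √8.1696 ≈ 2.86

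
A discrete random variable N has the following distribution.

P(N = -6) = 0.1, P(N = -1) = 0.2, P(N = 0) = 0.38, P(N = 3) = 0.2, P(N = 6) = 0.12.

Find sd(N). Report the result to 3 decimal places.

E[N] = (-6)(0.1) + (-1)(0.2) + (0)(0.38) + (3)(0.2) + (6)(0.12) = 0.52
E[N²] = (-6)²(0.1) + (-1)²(0.2) + (0)²(0.38) + (3)²(0.2) + (6)²(0.12) = 9.92
var(N) = E[N²] − (E[N])² = 9.92 − (0.52)² = 9.6496
sd(N) = √9.6496 ≈ 3.106

3.106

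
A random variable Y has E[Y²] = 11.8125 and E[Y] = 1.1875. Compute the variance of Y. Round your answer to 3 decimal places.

10.402

Var(Y) = 11.8125 − (1.1875)² = 10.40234375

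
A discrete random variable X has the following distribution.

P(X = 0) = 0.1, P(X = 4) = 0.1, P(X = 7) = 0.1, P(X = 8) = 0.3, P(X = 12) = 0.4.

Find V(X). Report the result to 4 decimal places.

E[X] = (0)(0.1) + (4)(0.1) + (7)(0.1) + (8)(0.3) + (12)(0.4) = 8.3
E[X²] = (0)²(0.1) + (4)²(0.1) + (7)²(0.1) + (8)²(0.3) + (12)²(0.4) = 83.3
V(X) = E[X²] − (E[X])² = 83.3 − (8.3)² = 14.41

14.4100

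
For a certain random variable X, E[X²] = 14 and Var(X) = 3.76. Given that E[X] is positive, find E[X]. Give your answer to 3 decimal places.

(E[X])² = E[X²] − Var(X) = 14 − 3.76 = 10.24
E[X] = √10.24 = 3.2

3.200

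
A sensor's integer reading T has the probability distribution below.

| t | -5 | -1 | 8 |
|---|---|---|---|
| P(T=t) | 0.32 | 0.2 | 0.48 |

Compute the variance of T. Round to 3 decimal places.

34.758

E[T] = (-5)(0.32) + (-1)(0.2) + (8)(0.48) = 2.04
E[T²] = (-5)²(0.32) + (-1)²(0.2) + (8)²(0.48) = 38.92
Var(T) = E[T²] − (E[T])² = 38.92 − (2.04)² = 34.7584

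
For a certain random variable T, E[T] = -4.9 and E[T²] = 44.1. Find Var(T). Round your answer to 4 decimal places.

20.0900

Var(T) = 44.1 − (-4.9)² = 20.09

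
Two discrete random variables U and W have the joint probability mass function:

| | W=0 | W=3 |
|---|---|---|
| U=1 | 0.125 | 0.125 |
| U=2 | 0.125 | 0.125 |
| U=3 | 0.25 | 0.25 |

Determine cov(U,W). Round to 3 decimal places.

E[U] = 2.25,  E[W] = 1.5
E[UW] = 3.375
cov(U,W) = E[UW] − E[U]E[W] = 3.375 − (2.25)(1.5) = 0

0.000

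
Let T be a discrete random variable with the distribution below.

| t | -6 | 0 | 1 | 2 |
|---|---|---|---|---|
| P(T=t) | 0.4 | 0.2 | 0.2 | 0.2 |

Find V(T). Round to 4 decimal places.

E[T] = (-6)(0.4) + (0)(0.2) + (1)(0.2) + (2)(0.2) = -1.8
E[T²] = (-6)²(0.4) + (0)²(0.2) + (1)²(0.2) + (2)²(0.2) = 15.4
V(T) = E[T²] − (E[T])² = 15.4 − (-1.8)² = 12.16

12.1600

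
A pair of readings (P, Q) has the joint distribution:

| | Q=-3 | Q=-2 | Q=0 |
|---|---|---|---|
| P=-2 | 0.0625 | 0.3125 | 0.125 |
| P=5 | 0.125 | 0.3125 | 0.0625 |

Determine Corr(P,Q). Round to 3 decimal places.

-0.197

E[P] = 1.5,  E[Q] = -1.8125
E[PQ] = -3.375
Cov(P,Q) = E[PQ] − E[P]E[Q] = -3.375 − (1.5)(-1.8125) = -0.65625
V(P) = 12.25,  V(Q) = 0.90234375
ρ = -0.65625 / √(12.25·0.90234375) ≈ -0.197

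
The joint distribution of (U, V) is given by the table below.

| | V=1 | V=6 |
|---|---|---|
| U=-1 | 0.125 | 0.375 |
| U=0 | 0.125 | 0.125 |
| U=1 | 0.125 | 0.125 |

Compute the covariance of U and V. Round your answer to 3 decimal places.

-0.469

E[U] = -0.25,  E[V] = 4.125
E[UV] = -1.5
cov(U,V) = E[UV] − E[U]E[V] = -1.5 − (-0.25)(4.125) = -0.46875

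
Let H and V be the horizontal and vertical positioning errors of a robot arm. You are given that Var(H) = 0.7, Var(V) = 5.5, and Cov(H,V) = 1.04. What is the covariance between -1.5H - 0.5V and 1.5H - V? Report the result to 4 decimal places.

Cov(-1.5H - 0.5V, 1.5H - V) = (-1.5)(1.5)Var(H) + (-0.5)(-1)Var(V) + [(-1.5)(-1) + (-0.5)(1.5)]Cov(H,V)
= -2.25·0.7 + 0.5·5.5 + 0.75·1.04 = 1.955

1.9550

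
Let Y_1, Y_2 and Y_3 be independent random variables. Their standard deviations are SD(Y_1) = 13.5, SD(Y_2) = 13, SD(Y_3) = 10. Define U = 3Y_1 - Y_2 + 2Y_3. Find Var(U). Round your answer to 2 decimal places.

Var(Y_1) = 182.25, Var(Y_2) = 169, Var(Y_3) = 100
By independence, Var(U) = (3)²Var(Y_1) + (-1)²Var(Y_2) + (2)²Var(Y_3)
= (3)²·182.25 + (-1)²·169 + (2)²·100 = 2209.25

2209.25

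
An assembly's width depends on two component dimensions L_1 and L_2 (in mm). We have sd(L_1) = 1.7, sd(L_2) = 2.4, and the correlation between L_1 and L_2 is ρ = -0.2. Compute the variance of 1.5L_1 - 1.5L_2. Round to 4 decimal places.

V(L_1) = (1.7)² = 2.89;  V(L_2) = (2.4)² = 5.76
cov(L_1,L_2) = ρ·sd(L_1)·sd(L_2) = -0.2·1.7·2.4 = -0.816
V(1.5L_1 - 1.5L_2) = (1.5)²·V(L_1) + (-1.5)²·V(L_2) + 2·(1.5)·(-1.5)·cov(L_1,L_2)
= 2.25·2.89 + 2.25·5.76 + -4.5·-0.816 = 23.1345

23.1345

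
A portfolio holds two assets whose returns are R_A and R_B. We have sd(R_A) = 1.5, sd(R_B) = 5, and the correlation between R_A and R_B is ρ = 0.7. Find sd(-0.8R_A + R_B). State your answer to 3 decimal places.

4.247

Var(R_A) = (1.5)² = 2.25;  Var(R_B) = (5)² = 25
Cov(R_A,R_B) = ρ·sd(R_A)·sd(R_B) = 0.7·1.5·5 = 5.25
Var(-0.8R_A + R_B) = (-0.8)²·Var(R_A) + (1)²·Var(R_B) + 2·(-0.8)·(1)·Cov(R_A,R_B)
= 0.64·2.25 + 1·25 + -1.6·5.25 = 18.04
sd(-0.8R_A + R_B) = √18.04 ≈ 4.247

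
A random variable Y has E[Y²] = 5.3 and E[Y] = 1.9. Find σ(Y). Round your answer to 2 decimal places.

Var(Y) = 5.3 − (1.9)² = 1.69
σ(Y) = √1.69 ≈ 1.30

1.30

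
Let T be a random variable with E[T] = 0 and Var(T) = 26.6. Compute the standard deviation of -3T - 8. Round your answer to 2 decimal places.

Var(-3T - 8) = (-3)²·26.6 = 239.4
σ(-3T - 8) = √239.4 ≈ 15.47

15.47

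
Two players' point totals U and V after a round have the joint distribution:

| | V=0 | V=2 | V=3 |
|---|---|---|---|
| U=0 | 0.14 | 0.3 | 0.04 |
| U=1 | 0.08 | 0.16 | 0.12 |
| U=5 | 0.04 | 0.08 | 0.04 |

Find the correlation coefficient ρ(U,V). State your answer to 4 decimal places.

E[U] = 1.16,  E[V] = 1.68
E[UV] = 2.08
cov(U,V) = E[UV] − E[U]E[V] = 2.08 − (1.16)(1.68) = 0.1312
var(U) = 3.0144,  var(V) = 1.1376
ρ = 0.1312 / √(3.0144·1.1376) ≈ 0.0708

0.0708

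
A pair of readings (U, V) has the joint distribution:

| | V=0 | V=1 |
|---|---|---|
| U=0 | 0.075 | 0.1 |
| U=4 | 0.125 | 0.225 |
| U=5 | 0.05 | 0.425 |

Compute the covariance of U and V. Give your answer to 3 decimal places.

0.194

E[U] = 3.775,  E[V] = 0.75
E[UV] = 3.025
Cov(U,V) = E[UV] − E[U]E[V] = 3.025 − (3.775)(0.75) = 0.19375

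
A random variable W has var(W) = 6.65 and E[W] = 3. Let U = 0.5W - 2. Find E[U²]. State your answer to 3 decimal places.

E[0.5W - 2] = 0.5·3 − 2 = -0.5
var(0.5W - 2) = (0.5)²·6.65 = 1.6625
E[U²] = var(U) + (E[U])² = 1.6625 + (-0.5)² = 1.9125

1.913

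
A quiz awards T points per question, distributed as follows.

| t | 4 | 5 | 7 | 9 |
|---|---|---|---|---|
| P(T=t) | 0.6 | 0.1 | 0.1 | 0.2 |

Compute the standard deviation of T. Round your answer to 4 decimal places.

E[T] = (4)(0.6) + (5)(0.1) + (7)(0.1) + (9)(0.2) = 5.4
E[T²] = (4)²(0.6) + (5)²(0.1) + (7)²(0.1) + (9)²(0.2) = 33.2
Var(T) = E[T²] − (E[T])² = 33.2 − (5.4)² = 4.04
SD(T) = √4.04 ≈ 2.0100

2.0100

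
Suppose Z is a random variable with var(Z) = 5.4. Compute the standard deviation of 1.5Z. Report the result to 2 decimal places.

var(1.5Z) = (1.5)²·5.4 = 12.15
SD(1.5Z) = √12.15 ≈ 3.49

3.49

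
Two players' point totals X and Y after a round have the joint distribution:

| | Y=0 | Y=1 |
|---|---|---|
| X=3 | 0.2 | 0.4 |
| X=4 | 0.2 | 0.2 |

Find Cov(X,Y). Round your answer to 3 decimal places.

E[X] = 3.4,  E[Y] = 0.6
E[XY] = 2
Cov(X,Y) = E[XY] − E[X]E[Y] = 2 − (3.4)(0.6) = -0.04

-0.040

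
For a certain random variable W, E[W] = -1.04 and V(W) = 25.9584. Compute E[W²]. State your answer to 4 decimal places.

27.0400

E[W²] = V(W) + (E[W])² = 25.9584 + (-1.04)² = 27.04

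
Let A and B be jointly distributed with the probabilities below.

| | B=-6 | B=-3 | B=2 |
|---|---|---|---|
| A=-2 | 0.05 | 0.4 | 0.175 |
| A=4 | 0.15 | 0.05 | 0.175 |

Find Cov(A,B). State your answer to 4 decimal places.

E[A] = 0.25,  E[B] = -1.85
E[AB] = -0.5
Cov(A,B) = E[AB] − E[A]E[B] = -0.5 − (0.25)(-1.85) = -0.0375

-0.0375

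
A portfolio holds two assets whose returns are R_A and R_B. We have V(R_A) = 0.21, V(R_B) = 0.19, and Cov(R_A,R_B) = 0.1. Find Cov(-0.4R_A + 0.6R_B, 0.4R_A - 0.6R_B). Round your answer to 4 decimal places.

Cov(-0.4R_A + 0.6R_B, 0.4R_A - 0.6R_B) = (-0.4)(0.4)V(R_A) + (0.6)(-0.6)V(R_B) + [(-0.4)(-0.6) + (0.6)(0.4)]Cov(R_A,R_B)
= -0.16·0.21 + -0.36·0.19 + 0.48·0.1 = -0.054

-0.0540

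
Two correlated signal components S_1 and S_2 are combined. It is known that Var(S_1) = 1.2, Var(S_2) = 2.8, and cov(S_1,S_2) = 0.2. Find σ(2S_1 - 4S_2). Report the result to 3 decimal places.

Var(2S_1 - 4S_2) = (2)²·Var(S_1) + (-4)²·Var(S_2) + 2·(2)·(-4)·cov(S_1,S_2)
= 4·1.2 + 16·2.8 + -16·0.2 = 46.4
σ(2S_1 - 4S_2) = √46.4 ≈ 6.812

6.812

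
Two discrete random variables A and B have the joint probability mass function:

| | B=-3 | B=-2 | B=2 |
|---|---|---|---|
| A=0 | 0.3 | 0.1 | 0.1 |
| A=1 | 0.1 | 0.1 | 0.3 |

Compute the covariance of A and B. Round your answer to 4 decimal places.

E[A] = 0.5,  E[B] = -0.8
E[AB] = 0.1
Cov(A,B) = E[AB] − E[A]E[B] = 0.1 − (0.5)(-0.8) = 0.5

0.5000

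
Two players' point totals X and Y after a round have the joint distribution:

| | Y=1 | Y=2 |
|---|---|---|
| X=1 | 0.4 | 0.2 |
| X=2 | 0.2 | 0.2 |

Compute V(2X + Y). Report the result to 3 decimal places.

1.360

E[X] = 1.4,  E[Y] = 1.4,  E[XY] = 2
V(X) = 2.2 − (1.4)² = 0.24;  V(Y) = 2.2 − (1.4)² = 0.24
Cov(X,Y) = 2 − (1.4)(1.4) = 0.04
V(2X + Y) = (2)²·0.24 + (1)²·0.24 + 2·(2)·(1)·0.04 = 1.36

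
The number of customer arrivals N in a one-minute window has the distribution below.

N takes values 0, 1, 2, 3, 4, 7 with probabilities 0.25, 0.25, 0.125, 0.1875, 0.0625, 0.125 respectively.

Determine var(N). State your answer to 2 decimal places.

E[N] = (0)(0.25) + (1)(0.25) + (2)(0.125) + (3)(0.1875) + (4)(0.0625) + (7)(0.125) = 2.1875
E[N²] = (0)²(0.25) + (1)²(0.25) + (2)²(0.125) + (3)²(0.1875) + (4)²(0.0625) + (7)²(0.125) = 9.5625
var(N) = E[N²] − (E[N])² = 9.5625 − (2.1875)² = 4.77734375

4.78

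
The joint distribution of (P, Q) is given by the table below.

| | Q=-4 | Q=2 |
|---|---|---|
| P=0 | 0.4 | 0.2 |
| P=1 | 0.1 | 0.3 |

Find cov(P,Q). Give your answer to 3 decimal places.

E[P] = 0.4,  E[Q] = -1
E[PQ] = 0.2
cov(P,Q) = E[PQ] − E[P]E[Q] = 0.2 − (0.4)(-1) = 0.6

0.600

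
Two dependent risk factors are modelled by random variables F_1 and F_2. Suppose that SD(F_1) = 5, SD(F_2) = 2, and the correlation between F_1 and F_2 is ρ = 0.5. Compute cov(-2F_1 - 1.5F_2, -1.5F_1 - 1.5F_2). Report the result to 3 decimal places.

110.250

V(F_1) = (5)² = 25;  V(F_2) = (2)² = 4
cov(F_1,F_2) = ρ·SD(F_1)·SD(F_2) = 0.5·5·2 = 5
cov(-2F_1 - 1.5F_2, -1.5F_1 - 1.5F_2) = (-2)(-1.5)V(F_1) + (-1.5)(-1.5)V(F_2) + [(-2)(-1.5) + (-1.5)(-1.5)]cov(F_1,F_2)
= 3·25 + 2.25·4 + 5.25·5 = 110.25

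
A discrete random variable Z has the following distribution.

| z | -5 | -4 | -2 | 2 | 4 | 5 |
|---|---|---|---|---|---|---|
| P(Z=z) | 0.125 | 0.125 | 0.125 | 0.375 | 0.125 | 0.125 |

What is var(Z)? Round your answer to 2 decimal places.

12.00

E[Z] = (-5)(0.125) + (-4)(0.125) + (-2)(0.125) + (2)(0.375) + (4)(0.125) + (5)(0.125) = 0.5
E[Z²] = (-5)²(0.125) + (-4)²(0.125) + (-2)²(0.125) + (2)²(0.375) + (4)²(0.125) + (5)²(0.125) = 12.25
var(Z) = E[Z²] − (E[Z])² = 12.25 − (0.5)² = 12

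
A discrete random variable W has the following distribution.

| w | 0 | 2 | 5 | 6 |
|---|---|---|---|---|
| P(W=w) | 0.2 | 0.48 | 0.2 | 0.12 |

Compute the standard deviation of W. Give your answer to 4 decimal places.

2.0143

E[W] = (0)(0.2) + (2)(0.48) + (5)(0.2) + (6)(0.12) = 2.68
E[W²] = (0)²(0.2) + (2)²(0.48) + (5)²(0.2) + (6)²(0.12) = 11.24
V(W) = E[W²] − (E[W])² = 11.24 − (2.68)² = 4.0576
SD(W) = √4.0576 ≈ 2.0143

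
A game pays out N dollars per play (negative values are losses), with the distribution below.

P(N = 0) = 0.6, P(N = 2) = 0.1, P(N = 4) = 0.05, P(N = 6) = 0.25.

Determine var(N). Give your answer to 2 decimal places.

E[N] = (0)(0.6) + (2)(0.1) + (4)(0.05) + (6)(0.25) = 1.9
E[N²] = (0)²(0.6) + (2)²(0.1) + (4)²(0.05) + (6)²(0.25) = 10.2
var(N) = E[N²] − (E[N])² = 10.2 − (1.9)² = 6.59

6.59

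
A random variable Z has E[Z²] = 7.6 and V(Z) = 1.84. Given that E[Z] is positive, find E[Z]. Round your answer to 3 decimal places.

2.400

(E[Z])² = E[Z²] − V(Z) = 7.6 − 1.84 = 5.76
E[Z] = √5.76 = 2.4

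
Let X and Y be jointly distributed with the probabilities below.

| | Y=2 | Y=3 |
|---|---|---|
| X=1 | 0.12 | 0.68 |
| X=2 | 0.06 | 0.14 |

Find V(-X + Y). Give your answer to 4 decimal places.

0.3556

E[X] = 1.2,  E[Y] = 2.82,  E[XY] = 3.36
V(X) = 1.6 − (1.2)² = 0.16;  V(Y) = 8.1 − (2.82)² = 0.1476
cov(X,Y) = 3.36 − (1.2)(2.82) = -0.024
V(-X + Y) = (-1)²·0.16 + (1)²·0.1476 + 2·(-1)·(1)·-0.024 = 0.3556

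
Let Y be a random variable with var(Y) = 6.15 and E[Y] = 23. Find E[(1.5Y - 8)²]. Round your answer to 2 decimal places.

E[1.5Y - 8] = 1.5·23 − 8 = 26.5
var(1.5Y - 8) = (1.5)²·6.15 = 13.8375
E[(1.5Y - 8)²] = var((1.5Y - 8)) + (E[(1.5Y - 8)])² = 13.8375 + (26.5)² = 716.0875

716.09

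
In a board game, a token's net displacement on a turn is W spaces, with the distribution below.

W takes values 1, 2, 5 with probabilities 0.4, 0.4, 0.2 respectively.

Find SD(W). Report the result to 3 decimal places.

1.470

E[W] = (1)(0.4) + (2)(0.4) + (5)(0.2) = 2.2
E[W²] = (1)²(0.4) + (2)²(0.4) + (5)²(0.2) = 7
V(W) = E[W²] − (E[W])² = 7 − (2.2)² = 2.16
SD(W) = √2.16 ≈ 1.470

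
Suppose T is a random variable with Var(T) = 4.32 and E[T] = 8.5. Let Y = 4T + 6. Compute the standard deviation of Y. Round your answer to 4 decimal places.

Var(4T + 6) = (4)²·4.32 = 69.12
σ(Y) = √69.12 ≈ 8.3138

8.3138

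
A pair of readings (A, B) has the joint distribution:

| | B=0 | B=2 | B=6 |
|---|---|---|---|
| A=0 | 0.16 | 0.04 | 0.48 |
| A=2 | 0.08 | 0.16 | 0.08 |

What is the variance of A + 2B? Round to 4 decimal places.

24.9344

E[A] = 0.64,  E[B] = 3.76,  E[AB] = 1.6
V(A) = 1.28 − (0.64)² = 0.8704;  V(B) = 20.96 − (3.76)² = 6.8224
Cov(A,B) = 1.6 − (0.64)(3.76) = -0.8064
V(A + 2B) = (1)²·0.8704 + (2)²·6.8224 + 2·(1)·(2)·-0.8064 = 24.9344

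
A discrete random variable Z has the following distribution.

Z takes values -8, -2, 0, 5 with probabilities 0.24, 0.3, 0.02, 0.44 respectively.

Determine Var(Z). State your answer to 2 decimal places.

E[Z] = (-8)(0.24) + (-2)(0.3) + (0)(0.02) + (5)(0.44) = -0.32
E[Z²] = (-8)²(0.24) + (-2)²(0.3) + (0)²(0.02) + (5)²(0.44) = 27.56
Var(Z) = E[Z²] − (E[Z])² = 27.56 − (-0.32)² = 27.4576

27.46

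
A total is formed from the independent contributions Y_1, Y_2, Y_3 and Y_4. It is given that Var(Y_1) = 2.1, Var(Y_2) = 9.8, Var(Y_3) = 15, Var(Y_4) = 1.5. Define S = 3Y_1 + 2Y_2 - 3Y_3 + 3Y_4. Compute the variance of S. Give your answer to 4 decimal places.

By independence, Var(S) = (3)²Var(Y_1) + (2)²Var(Y_2) + (-3)²Var(Y_3) + (3)²Var(Y_4)
= (3)²·2.1 + (2)²·9.8 + (-3)²·15 + (3)²·1.5 = 206.6

206.6000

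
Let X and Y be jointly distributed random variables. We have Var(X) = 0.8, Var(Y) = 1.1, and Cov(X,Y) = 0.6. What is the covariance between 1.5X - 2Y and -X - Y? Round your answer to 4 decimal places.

1.3000

Cov(1.5X - 2Y, -X - Y) = (1.5)(-1)Var(X) + (-2)(-1)Var(Y) + [(1.5)(-1) + (-2)(-1)]Cov(X,Y)
= -1.5·0.8 + 2·1.1 + 0.5·0.6 = 1.3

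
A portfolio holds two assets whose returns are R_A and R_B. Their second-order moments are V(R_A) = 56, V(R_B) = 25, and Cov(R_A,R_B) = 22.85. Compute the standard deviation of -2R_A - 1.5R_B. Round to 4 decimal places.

V(-2R_A - 1.5R_B) = (-2)²·V(R_A) + (-1.5)²·V(R_B) + 2·(-2)·(-1.5)·Cov(R_A,R_B)
= 4·56 + 2.25·25 + 6·22.85 = 417.35
sd(-2R_A - 1.5R_B) = √417.35 ≈ 20.4291

20.4291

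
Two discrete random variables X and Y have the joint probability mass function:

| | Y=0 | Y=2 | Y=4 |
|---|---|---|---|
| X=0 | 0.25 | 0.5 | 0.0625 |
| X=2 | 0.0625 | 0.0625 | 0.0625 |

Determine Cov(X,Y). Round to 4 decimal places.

0.1406

E[X] = 0.375,  E[Y] = 1.625
E[XY] = 0.75
Cov(X,Y) = E[XY] − E[X]E[Y] = 0.75 − (0.375)(1.625) = 0.140625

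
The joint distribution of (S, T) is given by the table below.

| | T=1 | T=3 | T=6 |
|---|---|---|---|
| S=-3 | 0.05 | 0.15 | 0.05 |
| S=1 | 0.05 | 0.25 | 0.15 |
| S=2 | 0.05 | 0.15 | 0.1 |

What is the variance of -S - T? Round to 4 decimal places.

E[S] = 0.3,  E[T] = 3.6,  E[ST] = 1.5
Var(S) = 3.9 − (0.3)² = 3.81;  Var(T) = 15.9 − (3.6)² = 2.94
cov(S,T) = 1.5 − (0.3)(3.6) = 0.42
Var(-S - T) = (-1)²·3.81 + (-1)²·2.94 + 2·(-1)·(-1)·0.42 = 7.59

7.5900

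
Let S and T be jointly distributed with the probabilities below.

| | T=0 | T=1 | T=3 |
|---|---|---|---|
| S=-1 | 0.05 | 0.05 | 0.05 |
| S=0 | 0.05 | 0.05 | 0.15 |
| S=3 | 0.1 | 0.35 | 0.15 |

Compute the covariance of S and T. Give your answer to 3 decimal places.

E[S] = 1.65,  E[T] = 1.5
E[ST] = 2.2
Cov(S,T) = E[ST] − E[S]E[T] = 2.2 − (1.65)(1.5) = -0.275

-0.275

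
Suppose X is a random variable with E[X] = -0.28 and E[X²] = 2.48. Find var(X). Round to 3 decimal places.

2.402

var(X) = 2.48 − (-0.28)² = 2.4016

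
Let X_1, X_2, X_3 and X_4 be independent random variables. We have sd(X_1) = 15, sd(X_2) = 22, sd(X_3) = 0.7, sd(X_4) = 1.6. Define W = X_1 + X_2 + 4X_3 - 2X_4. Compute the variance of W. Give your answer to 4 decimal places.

727.0800

Var(X_1) = 225, Var(X_2) = 484, Var(X_3) = 0.49, Var(X_4) = 2.56
By independence, Var(W) = (1)²Var(X_1) + (1)²Var(X_2) + (4)²Var(X_3) + (-2)²Var(X_4)
= (1)²·225 + (1)²·484 + (4)²·0.49 + (-2)²·2.56 = 727.08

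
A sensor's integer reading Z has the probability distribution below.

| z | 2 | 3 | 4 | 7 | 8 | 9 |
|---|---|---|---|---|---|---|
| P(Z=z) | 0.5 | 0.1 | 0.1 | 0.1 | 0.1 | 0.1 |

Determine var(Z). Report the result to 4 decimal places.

7.0900

E[Z] = (2)(0.5) + (3)(0.1) + (4)(0.1) + (7)(0.1) + (8)(0.1) + (9)(0.1) = 4.1
E[Z²] = (2)²(0.5) + (3)²(0.1) + (4)²(0.1) + (7)²(0.1) + (8)²(0.1) + (9)²(0.1) = 23.9
var(Z) = E[Z²] − (E[Z])² = 23.9 − (4.1)² = 7.09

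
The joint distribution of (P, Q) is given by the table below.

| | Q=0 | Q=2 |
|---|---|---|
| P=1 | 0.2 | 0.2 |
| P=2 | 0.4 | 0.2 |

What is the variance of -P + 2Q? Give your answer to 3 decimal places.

4.400

E[P] = 1.6,  E[Q] = 0.8,  E[PQ] = 1.2
Var(P) = 2.8 − (1.6)² = 0.24;  Var(Q) = 1.6 − (0.8)² = 0.96
Cov(P,Q) = 1.2 − (1.6)(0.8) = -0.08
Var(-P + 2Q) = (-1)²·0.24 + (2)²·0.96 + 2·(-1)·(2)·-0.08 = 4.4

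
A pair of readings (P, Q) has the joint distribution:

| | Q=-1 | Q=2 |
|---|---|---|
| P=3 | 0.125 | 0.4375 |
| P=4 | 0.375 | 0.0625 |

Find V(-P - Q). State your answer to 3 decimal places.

1.559

E[P] = 3.4375,  E[Q] = 0.5,  E[PQ] = 1.25
V(P) = 12.0625 − (3.4375)² = 0.24609375;  V(Q) = 2.5 − (0.5)² = 2.25
Cov(P,Q) = 1.25 − (3.4375)(0.5) = -0.46875
V(-P - Q) = (-1)²·0.24609375 + (-1)²·2.25 + 2·(-1)·(-1)·-0.46875 = 1.55859375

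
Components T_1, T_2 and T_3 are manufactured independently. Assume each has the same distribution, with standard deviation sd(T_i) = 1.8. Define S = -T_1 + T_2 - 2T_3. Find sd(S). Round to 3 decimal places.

4.409

V(T_i) = (1.8)² = 3.24
By independence, V(S) = (-1)²V(T_1) + (1)²V(T_2) + (-2)²V(T_3)
= (-1)²·3.24 + (1)²·3.24 + (-2)²·3.24 = 19.44
sd(S) = √19.44 ≈ 4.409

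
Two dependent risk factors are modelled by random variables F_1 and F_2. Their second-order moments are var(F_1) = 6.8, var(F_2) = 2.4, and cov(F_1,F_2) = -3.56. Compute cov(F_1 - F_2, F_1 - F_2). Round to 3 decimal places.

16.320

cov(F_1 - F_2, F_1 - F_2) = (1)(1)var(F_1) + (-1)(-1)var(F_2) + [(1)(-1) + (-1)(1)]cov(F_1,F_2)
= 1·6.8 + 1·2.4 + -2·-3.56 = 16.32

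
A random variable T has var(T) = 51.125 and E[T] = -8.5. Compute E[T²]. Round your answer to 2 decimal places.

123.38

E[T²] = var(T) + (E[T])² = 51.125 + (-8.5)² = 123.375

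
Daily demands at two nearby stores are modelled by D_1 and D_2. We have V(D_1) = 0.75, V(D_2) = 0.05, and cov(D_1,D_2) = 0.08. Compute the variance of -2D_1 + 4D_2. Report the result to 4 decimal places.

2.5200

V(-2D_1 + 4D_2) = (-2)²·V(D_1) + (4)²·V(D_2) + 2·(-2)·(4)·cov(D_1,D_2)
= 4·0.75 + 16·0.05 + -16·0.08 = 2.52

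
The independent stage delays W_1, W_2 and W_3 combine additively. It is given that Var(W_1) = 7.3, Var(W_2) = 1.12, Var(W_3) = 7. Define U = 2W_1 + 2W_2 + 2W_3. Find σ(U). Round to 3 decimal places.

By independence, Var(U) = (2)²Var(W_1) + (2)²Var(W_2) + (2)²Var(W_3)
= (2)²·7.3 + (2)²·1.12 + (2)²·7 = 61.68
σ(U) = √61.68 ≈ 7.854

7.854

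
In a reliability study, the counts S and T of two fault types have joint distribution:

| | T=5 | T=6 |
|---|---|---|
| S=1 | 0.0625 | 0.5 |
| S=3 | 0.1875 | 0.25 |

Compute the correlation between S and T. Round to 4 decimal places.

E[S] = 1.875,  E[T] = 5.75
E[ST] = 10.625
Cov(S,T) = E[ST] − E[S]E[T] = 10.625 − (1.875)(5.75) = -0.15625
Var(S) = 0.984375,  Var(T) = 0.1875
ρ = -0.15625 / √(0.984375·0.1875) ≈ -0.3637

-0.3637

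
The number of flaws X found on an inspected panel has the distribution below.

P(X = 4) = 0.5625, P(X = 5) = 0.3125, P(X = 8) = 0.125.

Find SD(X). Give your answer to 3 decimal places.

E[X] = (4)(0.5625) + (5)(0.3125) + (8)(0.125) = 4.8125
E[X²] = (4)²(0.5625) + (5)²(0.3125) + (8)²(0.125) = 24.8125
Var(X) = E[X²] − (E[X])² = 24.8125 − (4.8125)² = 1.65234375
SD(X) = √1.65234375 ≈ 1.285

1.285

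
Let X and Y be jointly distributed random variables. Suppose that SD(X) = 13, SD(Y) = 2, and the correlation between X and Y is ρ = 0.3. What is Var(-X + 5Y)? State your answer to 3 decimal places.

191.000

Var(X) = (13)² = 169;  Var(Y) = (2)² = 4
Cov(X,Y) = ρ·SD(X)·SD(Y) = 0.3·13·2 = 7.8
Var(-X + 5Y) = (-1)²·Var(X) + (5)²·Var(Y) + 2·(-1)·(5)·Cov(X,Y)
= 1·169 + 25·4 + -10·7.8 = 191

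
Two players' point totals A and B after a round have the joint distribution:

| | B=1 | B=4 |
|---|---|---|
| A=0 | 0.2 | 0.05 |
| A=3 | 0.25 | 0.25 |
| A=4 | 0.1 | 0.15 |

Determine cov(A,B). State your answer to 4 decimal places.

E[A] = 2.5,  E[B] = 2.35
E[AB] = 6.55
cov(A,B) = E[AB] − E[A]E[B] = 6.55 − (2.5)(2.35) = 0.675

0.6750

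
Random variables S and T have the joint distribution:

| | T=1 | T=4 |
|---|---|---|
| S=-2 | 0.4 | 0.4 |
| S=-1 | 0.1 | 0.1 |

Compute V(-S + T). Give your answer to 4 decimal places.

E[S] = -1.8,  E[T] = 2.5,  E[ST] = -4.5
V(S) = 3.4 − (-1.8)² = 0.16;  V(T) = 8.5 − (2.5)² = 2.25
Cov(S,T) = -4.5 − (-1.8)(2.5) = 0
V(-S + T) = (-1)²·0.16 + (1)²·2.25 + 2·(-1)·(1)·0 = 2.41

2.4100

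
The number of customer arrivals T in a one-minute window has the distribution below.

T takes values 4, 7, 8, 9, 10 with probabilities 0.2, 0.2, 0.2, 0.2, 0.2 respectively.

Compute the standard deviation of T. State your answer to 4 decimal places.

2.0591

E[T] = (4)(0.2) + (7)(0.2) + (8)(0.2) + (9)(0.2) + (10)(0.2) = 7.6
E[T²] = (4)²(0.2) + (7)²(0.2) + (8)²(0.2) + (9)²(0.2) + (10)²(0.2) = 62
var(T) = E[T²] − (E[T])² = 62 − (7.6)² = 4.24
SD(T) = √4.24 ≈ 2.0591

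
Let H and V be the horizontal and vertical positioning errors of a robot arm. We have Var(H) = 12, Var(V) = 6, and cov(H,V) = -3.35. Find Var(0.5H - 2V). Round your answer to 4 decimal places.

Var(0.5H - 2V) = (0.5)²·Var(H) + (-2)²·Var(V) + 2·(0.5)·(-2)·cov(H,V)
= 0.25·12 + 4·6 + -2·-3.35 = 33.7

33.7000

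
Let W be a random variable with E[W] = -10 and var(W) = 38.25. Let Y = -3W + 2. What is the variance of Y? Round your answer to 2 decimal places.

344.25

var(-3W + 2) = (-3)²·var(W) = 9·38.25 = 344.25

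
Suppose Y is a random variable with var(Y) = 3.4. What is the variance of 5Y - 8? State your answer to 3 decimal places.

85.000

var(5Y - 8) = (5)²·var(Y) = 25·3.4 = 85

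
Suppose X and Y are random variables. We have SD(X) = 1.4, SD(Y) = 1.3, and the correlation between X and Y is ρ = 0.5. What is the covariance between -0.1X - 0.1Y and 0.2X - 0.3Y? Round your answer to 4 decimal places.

0.0206

var(X) = (1.4)² = 1.96;  var(Y) = (1.3)² = 1.69
Cov(X,Y) = ρ·SD(X)·SD(Y) = 0.5·1.4·1.3 = 0.91
Cov(-0.1X - 0.1Y, 0.2X - 0.3Y) = (-0.1)(0.2)var(X) + (-0.1)(-0.3)var(Y) + [(-0.1)(-0.3) + (-0.1)(0.2)]Cov(X,Y)
= -0.02·1.96 + 0.03·1.69 + 0.01·0.91 = 0.0206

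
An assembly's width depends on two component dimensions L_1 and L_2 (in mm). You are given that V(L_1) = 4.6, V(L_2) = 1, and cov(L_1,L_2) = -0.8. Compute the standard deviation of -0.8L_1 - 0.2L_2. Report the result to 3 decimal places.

V(-0.8L_1 - 0.2L_2) = (-0.8)²·V(L_1) + (-0.2)²·V(L_2) + 2·(-0.8)·(-0.2)·cov(L_1,L_2)
= 0.64·4.6 + 0.04·1 + 0.32·-0.8 = 2.728
SD(-0.8L_1 - 0.2L_2) = √2.728 ≈ 1.652

1.652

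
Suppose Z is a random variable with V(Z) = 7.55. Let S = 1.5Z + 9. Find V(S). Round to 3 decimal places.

V(1.5Z + 9) = (1.5)²·V(Z) = 2.25·7.55 = 16.9875

16.988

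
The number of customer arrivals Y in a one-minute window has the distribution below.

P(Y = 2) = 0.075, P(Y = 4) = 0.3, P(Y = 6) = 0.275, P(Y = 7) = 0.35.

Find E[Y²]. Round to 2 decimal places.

E[Y²] = (2)²(0.075) + (4)²(0.3) + (6)²(0.275) + (7)²(0.35) = 32.15

32.15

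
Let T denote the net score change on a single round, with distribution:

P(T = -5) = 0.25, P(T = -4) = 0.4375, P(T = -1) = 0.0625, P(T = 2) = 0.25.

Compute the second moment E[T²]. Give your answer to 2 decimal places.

E[T²] = (-5)²(0.25) + (-4)²(0.4375) + (-1)²(0.0625) + (2)²(0.25) = 14.3125

14.31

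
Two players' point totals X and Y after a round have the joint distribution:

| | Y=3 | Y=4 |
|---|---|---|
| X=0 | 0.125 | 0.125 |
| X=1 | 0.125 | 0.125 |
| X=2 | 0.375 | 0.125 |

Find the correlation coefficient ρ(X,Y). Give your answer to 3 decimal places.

E[X] = 1.25,  E[Y] = 3.375
E[XY] = 4.125
Cov(X,Y) = E[XY] − E[X]E[Y] = 4.125 − (1.25)(3.375) = -0.09375
Var(X) = 0.6875,  Var(Y) = 0.234375
ρ = -0.09375 / √(0.6875·0.234375) ≈ -0.234

-0.234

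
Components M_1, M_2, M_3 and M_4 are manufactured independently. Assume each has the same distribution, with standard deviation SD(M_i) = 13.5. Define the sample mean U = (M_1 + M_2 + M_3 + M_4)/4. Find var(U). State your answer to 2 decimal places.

var(M_i) = (13.5)² = 182.25
By independence, var(U) = (0.25)²var(M_1) + (0.25)²var(M_2) + (0.25)²var(M_3) + (0.25)²var(M_4)
= (0.25)²·182.25 + (0.25)²·182.25 + (0.25)²·182.25 + (0.25)²·182.25 = 45.5625

45.56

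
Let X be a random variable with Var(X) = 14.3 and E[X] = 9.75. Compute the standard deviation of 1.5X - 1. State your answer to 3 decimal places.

5.672

Var(1.5X - 1) = (1.5)²·14.3 = 32.175
sd(1.5X - 1) = √32.175 ≈ 5.672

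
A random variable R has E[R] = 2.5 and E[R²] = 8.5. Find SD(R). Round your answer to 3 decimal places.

1.500

var(R) = 8.5 − (2.5)² = 2.25
SD(R) = √2.25 ≈ 1.500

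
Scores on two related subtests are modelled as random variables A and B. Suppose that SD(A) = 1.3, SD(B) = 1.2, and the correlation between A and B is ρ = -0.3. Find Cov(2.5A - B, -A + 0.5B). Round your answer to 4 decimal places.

V(A) = (1.3)² = 1.69;  V(B) = (1.2)² = 1.44
Cov(A,B) = ρ·SD(A)·SD(B) = -0.3·1.3·1.2 = -0.468
Cov(2.5A - B, -A + 0.5B) = (2.5)(-1)V(A) + (-1)(0.5)V(B) + [(2.5)(0.5) + (-1)(-1)]Cov(A,B)
= -2.5·1.69 + -0.5·1.44 + 2.25·-0.468 = -5.998

-5.9980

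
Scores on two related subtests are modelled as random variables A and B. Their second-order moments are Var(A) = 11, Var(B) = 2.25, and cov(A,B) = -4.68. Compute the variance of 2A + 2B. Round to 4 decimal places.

Var(2A + 2B) = (2)²·Var(A) + (2)²·Var(B) + 2·(2)·(2)·cov(A,B)
= 4·11 + 4·2.25 + 8·-4.68 = 15.56

15.5600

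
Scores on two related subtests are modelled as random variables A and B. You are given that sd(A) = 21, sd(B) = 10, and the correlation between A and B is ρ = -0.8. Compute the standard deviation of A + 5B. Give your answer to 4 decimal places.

V(A) = (21)² = 441;  V(B) = (10)² = 100
cov(A,B) = ρ·sd(A)·sd(B) = -0.8·21·10 = -168
V(A + 5B) = (1)²·V(A) + (5)²·V(B) + 2·(1)·(5)·cov(A,B)
= 1·441 + 25·100 + 10·-168 = 1261
sd(A + 5B) = √1261 ≈ 35.5106

35.5106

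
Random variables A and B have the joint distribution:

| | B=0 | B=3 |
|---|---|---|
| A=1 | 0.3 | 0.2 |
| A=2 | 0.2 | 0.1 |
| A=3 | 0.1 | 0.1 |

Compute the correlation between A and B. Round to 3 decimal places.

E[A] = 1.7,  E[B] = 1.2
E[AB] = 2.1
cov(A,B) = E[AB] − E[A]E[B] = 2.1 − (1.7)(1.2) = 0.06
Var(A) = 0.61,  Var(B) = 2.16
ρ = 0.06 / √(0.61·2.16) ≈ 0.052

0.052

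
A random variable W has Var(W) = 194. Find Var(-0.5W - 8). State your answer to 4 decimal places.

Var(-0.5W - 8) = (-0.5)²·Var(W) = 0.25·194 = 48.5

48.5000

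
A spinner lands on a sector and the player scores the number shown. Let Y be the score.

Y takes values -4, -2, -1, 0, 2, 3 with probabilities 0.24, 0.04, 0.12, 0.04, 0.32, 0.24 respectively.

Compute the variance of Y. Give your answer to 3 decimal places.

7.520

E[Y] = (-4)(0.24) + (-2)(0.04) + (-1)(0.12) + (0)(0.04) + (2)(0.32) + (3)(0.24) = 0.2
E[Y²] = (-4)²(0.24) + (-2)²(0.04) + (-1)²(0.12) + (0)²(0.04) + (2)²(0.32) + (3)²(0.24) = 7.56
Var(Y) = E[Y²] − (E[Y])² = 7.56 − (0.2)² = 7.52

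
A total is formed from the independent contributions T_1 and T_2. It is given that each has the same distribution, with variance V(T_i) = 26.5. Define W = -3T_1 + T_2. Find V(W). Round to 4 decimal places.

265.0000

By independence, V(W) = (-3)²V(T_1) + (1)²V(T_2)
= (-3)²·26.5 + (1)²·26.5 = 265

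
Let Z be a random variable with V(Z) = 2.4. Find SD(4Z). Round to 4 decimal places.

6.1968

V(4Z) = (4)²·2.4 = 38.4
SD(4Z) = √38.4 ≈ 6.1968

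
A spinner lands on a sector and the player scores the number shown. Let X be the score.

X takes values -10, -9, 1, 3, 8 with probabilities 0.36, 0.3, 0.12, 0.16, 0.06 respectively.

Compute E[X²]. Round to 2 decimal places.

65.70

E[X²] = (-10)²(0.36) + (-9)²(0.3) + (1)²(0.12) + (3)²(0.16) + (8)²(0.06) = 65.7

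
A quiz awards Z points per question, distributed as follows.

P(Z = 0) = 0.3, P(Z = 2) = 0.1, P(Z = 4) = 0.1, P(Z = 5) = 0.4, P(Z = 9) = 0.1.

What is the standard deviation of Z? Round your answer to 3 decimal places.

E[Z] = (0)(0.3) + (2)(0.1) + (4)(0.1) + (5)(0.4) + (9)(0.1) = 3.5
E[Z²] = (0)²(0.3) + (2)²(0.1) + (4)²(0.1) + (5)²(0.4) + (9)²(0.1) = 20.1
Var(Z) = E[Z²] − (E[Z])² = 20.1 − (3.5)² = 7.85
σ(Z) = √7.85 ≈ 2.802

2.802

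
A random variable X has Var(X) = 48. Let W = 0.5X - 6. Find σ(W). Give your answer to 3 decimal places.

3.464

Var(0.5X - 6) = (0.5)²·48 = 12
σ(W) = √12 ≈ 3.464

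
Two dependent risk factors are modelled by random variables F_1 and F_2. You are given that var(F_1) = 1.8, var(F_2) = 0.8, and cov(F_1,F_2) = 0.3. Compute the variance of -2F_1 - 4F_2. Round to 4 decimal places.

var(-2F_1 - 4F_2) = (-2)²·var(F_1) + (-4)²·var(F_2) + 2·(-2)·(-4)·cov(F_1,F_2)
= 4·1.8 + 16·0.8 + 16·0.3 = 24.8

24.8000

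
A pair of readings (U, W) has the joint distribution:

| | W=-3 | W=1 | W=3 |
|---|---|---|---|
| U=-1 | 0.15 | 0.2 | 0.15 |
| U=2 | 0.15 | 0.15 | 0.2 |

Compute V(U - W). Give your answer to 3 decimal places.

E[U] = 0.5,  E[W] = 0.5,  E[UW] = 0.4
V(U) = 2.5 − (0.5)² = 2.25;  V(W) = 6.2 − (0.5)² = 5.95
Cov(U,W) = 0.4 − (0.5)(0.5) = 0.15
V(U - W) = (1)²·2.25 + (-1)²·5.95 + 2·(1)·(-1)·0.15 = 7.9

7.900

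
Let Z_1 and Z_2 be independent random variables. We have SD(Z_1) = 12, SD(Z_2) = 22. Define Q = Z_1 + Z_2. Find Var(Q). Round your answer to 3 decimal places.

Var(Z_1) = 144, Var(Z_2) = 484
By independence, Var(Q) = (1)²Var(Z_1) + (1)²Var(Z_2)
= (1)²·144 + (1)²·484 = 628

628.000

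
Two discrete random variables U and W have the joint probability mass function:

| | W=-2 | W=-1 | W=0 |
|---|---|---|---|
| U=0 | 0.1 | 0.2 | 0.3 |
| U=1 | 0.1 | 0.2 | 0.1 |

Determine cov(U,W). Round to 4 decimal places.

-0.0800

E[U] = 0.4,  E[W] = -0.8
E[UW] = -0.4
cov(U,W) = E[UW] − E[U]E[W] = -0.4 − (0.4)(-0.8) = -0.08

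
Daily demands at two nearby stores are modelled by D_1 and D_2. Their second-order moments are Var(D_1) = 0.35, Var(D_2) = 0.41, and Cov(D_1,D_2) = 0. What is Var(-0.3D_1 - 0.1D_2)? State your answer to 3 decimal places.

0.036

Var(-0.3D_1 - 0.1D_2) = (-0.3)²·Var(D_1) + (-0.1)²·Var(D_2) + 2·(-0.3)·(-0.1)·Cov(D_1,D_2)
= 0.09·0.35 + 0.01·0.41 + 0.06·0 = 0.0356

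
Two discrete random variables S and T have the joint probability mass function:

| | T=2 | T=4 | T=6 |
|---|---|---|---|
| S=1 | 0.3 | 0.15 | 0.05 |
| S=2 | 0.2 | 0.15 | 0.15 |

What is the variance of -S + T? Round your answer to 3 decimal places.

E[S] = 1.5,  E[T] = 3.4,  E[ST] = 5.3
Var(S) = 2.5 − (1.5)² = 0.25;  Var(T) = 14 − (3.4)² = 2.44
Cov(S,T) = 5.3 − (1.5)(3.4) = 0.2
Var(-S + T) = (-1)²·0.25 + (1)²·2.44 + 2·(-1)·(1)·0.2 = 2.29

2.290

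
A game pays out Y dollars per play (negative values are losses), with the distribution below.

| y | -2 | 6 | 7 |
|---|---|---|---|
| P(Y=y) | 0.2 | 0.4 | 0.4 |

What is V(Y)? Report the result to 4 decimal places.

11.7600

E[Y] = (-2)(0.2) + (6)(0.4) + (7)(0.4) = 4.8
E[Y²] = (-2)²(0.2) + (6)²(0.4) + (7)²(0.4) = 34.8
V(Y) = E[Y²] − (E[Y])² = 34.8 − (4.8)² = 11.76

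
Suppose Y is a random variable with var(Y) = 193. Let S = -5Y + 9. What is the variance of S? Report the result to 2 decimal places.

4825.00

var(-5Y + 9) = (-5)²·var(Y) = 25·193 = 4825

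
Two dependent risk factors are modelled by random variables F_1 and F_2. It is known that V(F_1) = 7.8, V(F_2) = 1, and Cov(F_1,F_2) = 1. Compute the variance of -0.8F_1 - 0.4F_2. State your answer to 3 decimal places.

5.792

V(-0.8F_1 - 0.4F_2) = (-0.8)²·V(F_1) + (-0.4)²·V(F_2) + 2·(-0.8)·(-0.4)·Cov(F_1,F_2)
= 0.64·7.8 + 0.16·1 + 0.64·1 = 5.792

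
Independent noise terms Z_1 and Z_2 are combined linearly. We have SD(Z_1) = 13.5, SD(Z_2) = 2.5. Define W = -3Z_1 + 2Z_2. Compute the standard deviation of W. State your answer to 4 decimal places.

V(Z_1) = 182.25, V(Z_2) = 6.25
By independence, V(W) = (-3)²V(Z_1) + (2)²V(Z_2)
= (-3)²·182.25 + (2)²·6.25 = 1665.25
SD(W) = √1665.25 ≈ 40.8075

40.8075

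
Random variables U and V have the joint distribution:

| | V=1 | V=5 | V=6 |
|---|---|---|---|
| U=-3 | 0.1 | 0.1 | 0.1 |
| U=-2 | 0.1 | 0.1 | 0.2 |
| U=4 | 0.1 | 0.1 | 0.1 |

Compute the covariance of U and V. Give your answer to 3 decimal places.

E[U] = -0.5,  E[V] = 4.2
E[UV] = -2.4
cov(U,V) = E[UV] − E[U]E[V] = -2.4 − (-0.5)(4.2) = -0.3

-0.300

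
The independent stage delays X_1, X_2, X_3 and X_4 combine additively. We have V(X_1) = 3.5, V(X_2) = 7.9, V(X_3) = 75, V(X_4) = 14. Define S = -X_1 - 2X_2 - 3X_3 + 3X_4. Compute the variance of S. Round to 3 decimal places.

By independence, V(S) = (-1)²V(X_1) + (-2)²V(X_2) + (-3)²V(X_3) + (3)²V(X_4)
= (-1)²·3.5 + (-2)²·7.9 + (-3)²·75 + (3)²·14 = 836.1

836.100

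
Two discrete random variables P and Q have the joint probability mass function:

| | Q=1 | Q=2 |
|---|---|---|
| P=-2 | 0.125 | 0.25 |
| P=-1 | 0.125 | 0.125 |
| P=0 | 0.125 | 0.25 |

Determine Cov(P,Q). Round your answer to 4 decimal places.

E[P] = -1,  E[Q] = 1.625
E[PQ] = -1.625
Cov(P,Q) = E[PQ] − E[P]E[Q] = -1.625 − (-1)(1.625) = 0

0.0000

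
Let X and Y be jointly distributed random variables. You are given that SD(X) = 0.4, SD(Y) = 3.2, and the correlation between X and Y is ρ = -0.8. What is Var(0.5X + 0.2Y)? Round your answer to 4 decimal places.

0.2448

Var(X) = (0.4)² = 0.16;  Var(Y) = (3.2)² = 10.24
Cov(X,Y) = ρ·SD(X)·SD(Y) = -0.8·0.4·3.2 = -1.024
Var(0.5X + 0.2Y) = (0.5)²·Var(X) + (0.2)²·Var(Y) + 2·(0.5)·(0.2)·Cov(X,Y)
= 0.25·0.16 + 0.04·10.24 + 0.2·-1.024 = 0.2448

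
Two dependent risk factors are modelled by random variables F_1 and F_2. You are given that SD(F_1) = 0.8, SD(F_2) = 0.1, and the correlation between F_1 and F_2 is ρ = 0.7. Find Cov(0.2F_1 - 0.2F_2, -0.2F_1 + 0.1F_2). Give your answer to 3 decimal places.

V(F_1) = (0.8)² = 0.64;  V(F_2) = (0.1)² = 0.01
Cov(F_1,F_2) = ρ·SD(F_1)·SD(F_2) = 0.7·0.8·0.1 = 0.056
Cov(0.2F_1 - 0.2F_2, -0.2F_1 + 0.1F_2) = (0.2)(-0.2)V(F_1) + (-0.2)(0.1)V(F_2) + [(0.2)(0.1) + (-0.2)(-0.2)]Cov(F_1,F_2)
= -0.04·0.64 + -0.02·0.01 + 0.06·0.056 = -0.02244

-0.022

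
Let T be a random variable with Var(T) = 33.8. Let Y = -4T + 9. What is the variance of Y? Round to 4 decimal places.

540.8000

Var(-4T + 9) = (-4)²·Var(T) = 16·33.8 = 540.8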